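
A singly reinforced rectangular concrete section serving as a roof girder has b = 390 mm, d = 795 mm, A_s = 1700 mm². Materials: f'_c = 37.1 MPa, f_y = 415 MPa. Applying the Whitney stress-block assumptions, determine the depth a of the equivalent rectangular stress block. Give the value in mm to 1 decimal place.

T = A_s f_y = 1700 × 415 = 705500 N = 705.5 kN.
Setting C = 0.85 f'_c a b equal to T: a = 705500/(0.85 × 37.1 × 390) = 57.4 mm.

a ≈ 57.4 mm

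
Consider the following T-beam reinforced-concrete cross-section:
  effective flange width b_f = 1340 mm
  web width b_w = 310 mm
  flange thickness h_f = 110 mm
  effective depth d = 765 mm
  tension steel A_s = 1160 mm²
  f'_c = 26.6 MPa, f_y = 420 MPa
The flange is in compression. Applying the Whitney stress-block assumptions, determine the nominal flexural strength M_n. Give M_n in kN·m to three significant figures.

Tension: T = A_s f_y = 1160 × 420 = 487200 N.
Try a within the flange: a = T/(0.85 f'_c b_f) = 487200/(0.85 × 26.6 × 1340) = 16.08 mm.
Since a = 16.08 ≤ h_f = 110 mm, the stress block lies entirely in the flange; analyse as a rectangular beam of width b_f.
M_n = T(d − a/2) = 487200 × (765 − 8.04) = 368.79 × 10⁶ N·mm.
M_n = 368.79 kN·m.

M_n ≈ 369 kN·m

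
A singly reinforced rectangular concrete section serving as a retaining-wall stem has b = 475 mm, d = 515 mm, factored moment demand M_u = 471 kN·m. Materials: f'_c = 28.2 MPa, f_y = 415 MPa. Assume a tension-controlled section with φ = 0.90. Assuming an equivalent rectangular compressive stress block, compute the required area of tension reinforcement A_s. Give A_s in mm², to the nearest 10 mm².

A_s ≈ 2710 mm²

M_n = M_u/φ = 471/0.90 = 523.333 kN·m.
With M_n = 0.85 f'_c a b (d − a/2), solve the quadratic for a:
a = d − √(d² − 2M_n/(0.85 f'_c b)) = 515 − √(515² − 2 × 523.333×10⁶/(0.85 × 28.2 × 475)) = 98.71 mm.
A_s = 0.85 f'_c a b / f_y = 0.85 × 28.2 × 98.71 × 475 / 415 = 2708.2 mm².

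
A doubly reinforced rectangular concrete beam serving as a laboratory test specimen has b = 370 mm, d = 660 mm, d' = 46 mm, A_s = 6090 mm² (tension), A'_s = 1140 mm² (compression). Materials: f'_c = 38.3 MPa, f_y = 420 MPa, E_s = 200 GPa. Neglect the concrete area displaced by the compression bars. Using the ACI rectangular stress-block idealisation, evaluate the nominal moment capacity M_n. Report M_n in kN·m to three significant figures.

Assume both tension and compression steel yield.
Net tension couple steel: A_s − A'_s = 4950 mm².
a = (A_s − A'_s) f_y / (0.85 f'_c b) = 2079000/(0.85 × 38.3 × 370) = 172.60 mm.
c = a/β₁ = 172.60/0.776 = 222.42 mm; ε'_s = 0.003(c − d')/c = 0.0024 ≥ f_y/E_s = 0.0021, so compression steel does yield.
M_n = (A_s − A'_s) f_y (d − a/2) + A'_s f_y (d − d') = [2079000 × (660 − 86.3) + 478800 × (660 − 46)] × 10⁻⁶ = 1192.72 + 293.98 = 1486.70 kN·m.

M_n ≈ 1490 kN·m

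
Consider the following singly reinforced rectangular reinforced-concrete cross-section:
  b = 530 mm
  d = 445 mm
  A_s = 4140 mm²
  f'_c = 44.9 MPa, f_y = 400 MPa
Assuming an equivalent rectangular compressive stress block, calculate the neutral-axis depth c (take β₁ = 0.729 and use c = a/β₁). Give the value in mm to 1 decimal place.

c ≈ 112.3 mm

T = A_s f_y = 4140 × 400 = 1656000 N = 1656 kN.
Setting C = 0.85 f'_c a b equal to T: a = 1656000/(0.85 × 44.9 × 530) = 81.869 mm.
With β₁ = 0.729, c = a/β₁ = 81.869/0.729 = 112.3 mm.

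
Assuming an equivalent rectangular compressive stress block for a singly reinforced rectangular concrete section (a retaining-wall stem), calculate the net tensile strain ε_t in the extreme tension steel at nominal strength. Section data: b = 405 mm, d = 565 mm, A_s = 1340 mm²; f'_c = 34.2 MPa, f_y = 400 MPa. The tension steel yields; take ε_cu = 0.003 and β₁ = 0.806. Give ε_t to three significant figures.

ε_t ≈ 0.0270

a = A_s f_y/(0.85 f'_c b) = 45.53 mm.
β₁ = 0.806, so c = a/β₁ = 45.53/0.806 = 56.49 mm.
From the linear strain diagram with ε_cu = 0.003: ε_t = 0.003 (d − c)/c = 0.003 × (565 − 56.49)/56.49 = 0.0270.
Since ε_t ≥ 0.005, the section is tension-controlled.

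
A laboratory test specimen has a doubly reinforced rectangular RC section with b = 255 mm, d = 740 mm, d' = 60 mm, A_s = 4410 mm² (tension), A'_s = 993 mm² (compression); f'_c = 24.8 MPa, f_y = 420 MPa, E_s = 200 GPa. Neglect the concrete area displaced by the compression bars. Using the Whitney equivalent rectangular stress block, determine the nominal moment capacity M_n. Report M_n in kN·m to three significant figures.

Assume both tension and compression steel yield.
Net tension couple steel: A_s − A'_s = 3417 mm².
a = (A_s − A'_s) f_y / (0.85 f'_c b) = 1435140/(0.85 × 24.8 × 255) = 266.98 mm.
c = a/β₁ = 266.98/0.85 = 314.09 mm; ε'_s = 0.003(c − d')/c = 0.0024 ≥ f_y/E_s = 0.0021, so compression steel does yield.
M_n = (A_s − A'_s) f_y (d − a/2) + A'_s f_y (d − d') = [1435140 × (740 − 133.49) + 417060 × (740 − 60)] × 10⁻⁶ = 870.43 + 283.60 = 1154.03 kN·m.

M_n ≈ 1150 kN·m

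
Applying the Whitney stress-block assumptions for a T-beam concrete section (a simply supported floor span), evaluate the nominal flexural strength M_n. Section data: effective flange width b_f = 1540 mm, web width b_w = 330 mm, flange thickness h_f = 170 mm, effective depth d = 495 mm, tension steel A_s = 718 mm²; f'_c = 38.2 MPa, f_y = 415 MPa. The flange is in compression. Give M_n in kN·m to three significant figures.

Tension: T = A_s f_y = 718 × 415 = 297970 N.
Try a within the flange: a = T/(0.85 f'_c b_f) = 297970/(0.85 × 38.2 × 1540) = 5.96 mm.
Since a = 5.96 ≤ h_f = 170 mm, the stress block lies entirely in the flange; analyse as a rectangular beam of width b_f.
M_n = T(d − a/2) = 297970 × (495 − 2.98) = 146.61 × 10⁶ N·mm.
M_n = 146.61 kN·m.

M_n ≈ 147 kN·m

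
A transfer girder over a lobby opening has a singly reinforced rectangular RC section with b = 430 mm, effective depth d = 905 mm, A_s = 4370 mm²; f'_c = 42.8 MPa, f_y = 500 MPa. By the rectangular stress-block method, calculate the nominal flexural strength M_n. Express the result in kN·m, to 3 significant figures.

M_n ≈ 1820 kN·m

T = A_s f_y = 4370 × 500 = 2185000 N = 2185 kN.
From C = T: a = T/(0.85 f'_c b) = 2185000/(0.85 × 42.8 × 430) = 139.68 mm.
M_n = T(d − a/2) = 2185 kN × (905 − 69.84) mm = 1824.82 kN·m.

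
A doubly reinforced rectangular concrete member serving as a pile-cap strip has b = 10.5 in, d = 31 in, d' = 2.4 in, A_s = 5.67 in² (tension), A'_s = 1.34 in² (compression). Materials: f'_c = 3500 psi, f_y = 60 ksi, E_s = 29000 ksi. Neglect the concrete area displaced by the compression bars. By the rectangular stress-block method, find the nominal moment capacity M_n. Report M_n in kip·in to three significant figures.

Assume both steels yield.
a = (A_s − A'_s) f_y/(0.85 f'_c b) = (5.67 − 1.34) × 60/(0.85 × 3.5 × 10.5) = 8.317 in.
c = a/β₁ = 8.317/0.85 = 9.785 in; ε'_s = 0.003(c − d')/c = 0.0023 ≥ ε_y = 0.0021, so the compression steel yields.
M_n = (A_s − A'_s) f_y (d − a/2) + A'_s f_y (d − d') = 259.8 × (31 − 4.1585) + 80.4 × (31 − 2.4) = 6973.4 + 2299.4 = 9272.8 kip·in.

M_n ≈ 9270 kip·in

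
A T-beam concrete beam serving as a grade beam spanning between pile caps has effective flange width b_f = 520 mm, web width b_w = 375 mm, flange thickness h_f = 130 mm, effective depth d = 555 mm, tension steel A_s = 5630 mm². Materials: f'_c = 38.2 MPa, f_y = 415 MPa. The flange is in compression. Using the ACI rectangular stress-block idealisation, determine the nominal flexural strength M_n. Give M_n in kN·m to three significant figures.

M_n ≈ 1130 kN·m

Tension: T = A_s f_y = 5630 × 415 = 2336450 N.
Try a within the flange: a = T/(0.85 f'_c b_f) = 2336450/(0.85 × 38.2 × 520) = 138.38 mm.
a = 138.38 > h_f = 130 mm: the block extends into the web. Split into flange-overhang and web parts.
C_f = 0.85 f'_c (b_f − b_w) h_f = 0.85 × 38.2 × (520 − 375) × 130 = 612060 N.
Remaining web compression depth: a_w = (T − C_f)/(0.85 f'_c b_w) = (2336450 − 612060)/(0.85 × 38.2 × 375) = 141.62 mm.
M_n = C_f(d − h_f/2) + (T − C_f)(d − a_w/2) = 612060 × (555 − 65) + 1724390 × (555 − 70.81) = 299.91 + 834.93 = 1134.84 × 10⁶ N·mm.
M_n = 1134.84 kN·m.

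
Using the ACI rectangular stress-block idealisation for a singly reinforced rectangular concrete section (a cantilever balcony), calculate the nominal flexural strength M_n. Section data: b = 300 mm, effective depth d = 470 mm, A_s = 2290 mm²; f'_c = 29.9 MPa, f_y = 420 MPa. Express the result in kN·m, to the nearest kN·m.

M_n ≈ 391 kN·m

T = A_s f_y = 2290 × 420 = 961800 N = 961.8 kN.
From C = T: a = T/(0.85 f'_c b) = 961800/(0.85 × 29.9 × 300) = 126.15 mm.
M_n = T(d − a/2) = 961.8 kN × (470 − 63.075) mm = 391.38 kN·m.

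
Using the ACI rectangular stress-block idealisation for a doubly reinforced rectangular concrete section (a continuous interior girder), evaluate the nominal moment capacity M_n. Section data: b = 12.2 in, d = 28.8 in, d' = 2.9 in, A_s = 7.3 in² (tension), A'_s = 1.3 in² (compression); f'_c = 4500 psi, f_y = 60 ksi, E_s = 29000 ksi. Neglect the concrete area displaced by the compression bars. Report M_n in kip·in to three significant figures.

Assume both steels yield.
a = (A_s − A'_s) f_y/(0.85 f'_c b) = (7.3 − 1.3) × 60/(0.85 × 4.5 × 12.2) = 7.715 in.
c = a/β₁ = 7.715/0.825 = 9.352 in; ε'_s = 0.003(c − d')/c = 0.0021 ≥ ε_y = 0.0021, so the compression steel yields.
M_n = (A_s − A'_s) f_y (d − a/2) + A'_s f_y (d − d') = 360 × (28.8 − 3.8575) + 78 × (28.8 − 2.9) = 8979.3 + 2020.2 = 10999.5 kip·in.

M_n ≈ 11000 kip·in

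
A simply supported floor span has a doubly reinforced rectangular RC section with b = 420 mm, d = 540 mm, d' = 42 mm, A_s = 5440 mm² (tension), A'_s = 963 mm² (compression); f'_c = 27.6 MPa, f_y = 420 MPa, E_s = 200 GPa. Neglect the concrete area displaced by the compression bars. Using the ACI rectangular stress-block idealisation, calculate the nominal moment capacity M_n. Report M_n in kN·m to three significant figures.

Assume both tension and compression steel yield.
Net tension couple steel: A_s − A'_s = 4477 mm².
a = (A_s − A'_s) f_y / (0.85 f'_c b) = 1880340/(0.85 × 27.6 × 420) = 190.84 mm.
c = a/β₁ = 190.84/0.85 = 224.52 mm; ε'_s = 0.003(c − d')/c = 0.0024 ≥ f_y/E_s = 0.0021, so compression steel does yield.
M_n = (A_s − A'_s) f_y (d − a/2) + A'_s f_y (d − d') = [1880340 × (540 − 95.42) + 404460 × (540 − 42)] × 10⁻⁶ = 835.96 + 201.42 = 1037.38 kN·m.

M_n ≈ 1040 kN·m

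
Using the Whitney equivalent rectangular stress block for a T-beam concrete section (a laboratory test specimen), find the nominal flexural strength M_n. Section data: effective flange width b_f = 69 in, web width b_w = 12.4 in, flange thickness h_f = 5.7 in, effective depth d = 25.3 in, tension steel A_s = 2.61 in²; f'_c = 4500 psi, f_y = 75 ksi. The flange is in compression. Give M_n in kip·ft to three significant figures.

Tension: T = A_s f_y = 2.61 × 75 = 195.75 kips.
Try a within the flange: a = T/(0.85 f'_c b_f) = 195.75/(0.85 × 4.5 × 69) = 0.742 in.
Since a = 0.742 ≤ h_f = 5.7 in, the stress block lies entirely in the flange; analyse as a rectangular beam of width b_f.
M_n = T(d − a/2) = 195.75 × (25.3 − 0.371) = 4879.9 kip·in.
M_n = 4879.9/12 = 406.66 kip·ft.

M_n ≈ 407 kip·ft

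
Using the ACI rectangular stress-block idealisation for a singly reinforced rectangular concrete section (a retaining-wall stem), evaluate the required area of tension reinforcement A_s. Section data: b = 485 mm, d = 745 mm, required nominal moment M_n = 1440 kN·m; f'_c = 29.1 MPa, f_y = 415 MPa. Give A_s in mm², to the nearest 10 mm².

With M_n = 0.85 f'_c a b (d − a/2), solve the quadratic for a:
a = d − √(d² − 2M_n/(0.85 f'_c b)) = 745 − √(745² − 2 × 1440×10⁶/(0.85 × 29.1 × 485)) = 183.79 mm.
A_s = 0.85 f'_c a b / f_y = 0.85 × 29.1 × 183.79 × 485 / 415 = 5312.8 mm².

A_s ≈ 5310 mm²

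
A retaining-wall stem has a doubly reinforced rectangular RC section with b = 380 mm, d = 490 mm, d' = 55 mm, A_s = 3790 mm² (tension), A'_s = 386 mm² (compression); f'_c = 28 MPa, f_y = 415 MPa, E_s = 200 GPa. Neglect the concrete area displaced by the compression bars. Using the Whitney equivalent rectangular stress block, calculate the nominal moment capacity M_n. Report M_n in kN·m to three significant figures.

Assume both tension and compression steel yield.
Net tension couple steel: A_s − A'_s = 3404 mm².
a = (A_s − A'_s) f_y / (0.85 f'_c b) = 1412660/(0.85 × 28 × 380) = 156.20 mm.
c = a/β₁ = 156.20/0.85 = 183.76 mm; ε'_s = 0.003(c − d')/c = 0.0021 ≥ f_y/E_s = 0.0021, so compression steel does yield.
M_n = (A_s − A'_s) f_y (d − a/2) + A'_s f_y (d − d') = [1412660 × (490 − 78.1) + 160190 × (490 − 55)] × 10⁻⁶ = 581.87 + 69.68 = 651.55 kN·m.

M_n ≈ 652 kN·m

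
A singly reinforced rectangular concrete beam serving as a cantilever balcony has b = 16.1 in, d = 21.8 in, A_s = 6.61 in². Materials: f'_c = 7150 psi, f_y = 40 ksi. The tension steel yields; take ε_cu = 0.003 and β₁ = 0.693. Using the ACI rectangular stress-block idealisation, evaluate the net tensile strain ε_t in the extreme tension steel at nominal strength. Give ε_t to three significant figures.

ε_t ≈ 0.0138

a = A_s f_y/(0.85 f'_c b) = 2.702 in.
β₁ = 0.693, so c = a/β₁ = 2.702/0.693 = 3.899 in.
From the linear strain diagram with ε_cu = 0.003: ε_t = 0.003 (d − c)/c = 0.003 × (21.8 − 3.899)/3.899 = 0.0138.
Since ε_t ≥ 0.005, the section is tension-controlled.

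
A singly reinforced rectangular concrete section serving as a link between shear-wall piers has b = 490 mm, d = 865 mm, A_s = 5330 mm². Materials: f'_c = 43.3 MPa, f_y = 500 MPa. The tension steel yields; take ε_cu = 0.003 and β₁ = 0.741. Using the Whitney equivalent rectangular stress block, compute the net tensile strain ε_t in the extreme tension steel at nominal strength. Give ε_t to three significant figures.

ε_t ≈ 0.0100

a = A_s f_y/(0.85 f'_c b) = 147.77 mm.
β₁ = 0.741, so c = a/β₁ = 147.77/0.741 = 199.42 mm.
From the linear strain diagram with ε_cu = 0.003: ε_t = 0.003 (d − c)/c = 0.003 × (865 − 199.42)/199.42 = 0.0100.
Since ε_t ≥ 0.005, the section is tension-controlled.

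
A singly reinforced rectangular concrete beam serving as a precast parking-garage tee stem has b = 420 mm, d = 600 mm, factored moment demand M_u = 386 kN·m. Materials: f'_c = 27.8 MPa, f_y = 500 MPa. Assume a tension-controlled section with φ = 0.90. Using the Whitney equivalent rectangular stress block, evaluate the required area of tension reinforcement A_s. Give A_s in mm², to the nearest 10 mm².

A_s ≈ 1530 mm²

M_n = M_u/φ = 386/0.90 = 428.889 kN·m.
With M_n = 0.85 f'_c a b (d − a/2), solve the quadratic for a:
a = d − √(d² − 2M_n/(0.85 f'_c b)) = 600 − √(600² − 2 × 428.889×10⁶/(0.85 × 27.8 × 420)) = 76.96 mm.
A_s = 0.85 f'_c a b / f_y = 0.85 × 27.8 × 76.96 × 420 / 500 = 1527.6 mm².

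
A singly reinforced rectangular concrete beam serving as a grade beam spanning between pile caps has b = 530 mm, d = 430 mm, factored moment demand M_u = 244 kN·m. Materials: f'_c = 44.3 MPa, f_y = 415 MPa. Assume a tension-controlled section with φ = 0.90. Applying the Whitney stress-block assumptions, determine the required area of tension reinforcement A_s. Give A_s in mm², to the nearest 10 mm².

M_n = M_u/φ = 244/0.90 = 271.111 kN·m.
With M_n = 0.85 f'_c a b (d − a/2), solve the quadratic for a:
a = d − √(d² − 2M_n/(0.85 f'_c b)) = 430 − √(430² − 2 × 271.111×10⁶/(0.85 × 44.3 × 530)) = 32.85 mm.
A_s = 0.85 f'_c a b / f_y = 0.85 × 44.3 × 32.85 × 530 / 415 = 1579.7 mm².

A_s ≈ 1580 mm²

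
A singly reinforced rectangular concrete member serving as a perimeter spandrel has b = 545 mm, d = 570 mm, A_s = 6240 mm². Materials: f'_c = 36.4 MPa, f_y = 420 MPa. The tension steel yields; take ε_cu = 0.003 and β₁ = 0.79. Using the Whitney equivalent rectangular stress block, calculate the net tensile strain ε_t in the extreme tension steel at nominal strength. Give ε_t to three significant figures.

ε_t ≈ 0.00569

a = A_s f_y/(0.85 f'_c b) = 155.42 mm.
β₁ = 0.79, so c = a/β₁ = 155.42/0.79 = 196.73 mm.
From the linear strain diagram with ε_cu = 0.003: ε_t = 0.003 (d − c)/c = 0.003 × (570 − 196.73)/196.73 = 0.00569.
Since ε_t ≥ 0.005, the section is tension-controlled.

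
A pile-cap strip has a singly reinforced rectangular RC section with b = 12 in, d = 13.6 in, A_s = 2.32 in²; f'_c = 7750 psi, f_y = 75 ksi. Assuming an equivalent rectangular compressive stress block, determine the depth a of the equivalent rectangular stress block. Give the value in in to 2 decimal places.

a ≈ 2.20 in

T = A_s f_y = 2.32 × 75 = 174 kips.
a = T/(0.85 f'_c b) = 174/(0.85 × 7.75 × 12) = 2.20 in.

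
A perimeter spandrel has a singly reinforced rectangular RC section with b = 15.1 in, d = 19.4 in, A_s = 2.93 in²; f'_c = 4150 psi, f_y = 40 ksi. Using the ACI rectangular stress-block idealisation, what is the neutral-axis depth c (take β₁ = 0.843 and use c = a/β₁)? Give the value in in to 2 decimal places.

c ≈ 2.61 in

T = A_s f_y = 2.93 × 40 = 117.2 kips.
a = T/(0.85 f'_c b) = 117.2/(0.85 × 4.15 × 15.1) = 2.2003 in.
With β₁ = 0.843, c = a/β₁ = 2.2003/0.843 = 2.61 in.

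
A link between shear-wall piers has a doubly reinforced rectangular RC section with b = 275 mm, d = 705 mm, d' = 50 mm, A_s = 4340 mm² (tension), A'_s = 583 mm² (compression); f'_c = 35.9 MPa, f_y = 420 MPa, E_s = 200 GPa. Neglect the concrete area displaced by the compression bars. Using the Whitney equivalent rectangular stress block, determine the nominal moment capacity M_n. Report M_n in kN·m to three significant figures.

Assume both tension and compression steel yield.
Net tension couple steel: A_s − A'_s = 3757 mm².
a = (A_s − A'_s) f_y / (0.85 f'_c b) = 1577940/(0.85 × 35.9 × 275) = 188.04 mm.
c = a/β₁ = 188.04/0.794 = 236.83 mm; ε'_s = 0.003(c − d')/c = 0.0024 ≥ f_y/E_s = 0.0021, so compression steel does yield.
M_n = (A_s − A'_s) f_y (d − a/2) + A'_s f_y (d − d') = [1577940 × (705 − 94.02) + 244860 × (705 − 50)] × 10⁻⁶ = 964.09 + 160.38 = 1124.47 kN·m.

M_n ≈ 1120 kN·m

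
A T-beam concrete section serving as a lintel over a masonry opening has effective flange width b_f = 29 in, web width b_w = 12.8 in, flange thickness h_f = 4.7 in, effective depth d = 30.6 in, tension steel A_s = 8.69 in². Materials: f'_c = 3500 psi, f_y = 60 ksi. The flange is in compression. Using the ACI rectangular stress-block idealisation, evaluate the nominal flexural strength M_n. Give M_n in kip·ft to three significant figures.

M_n ≈ 1190 kip·ft

Tension: T = A_s f_y = 8.69 × 60 = 521.4 kips.
Try a within the flange: a = T/(0.85 f'_c b_f) = 521.4/(0.85 × 3.5 × 29) = 6.043 in.
a = 6.043 > h_f = 4.7 in: the block extends into the web. Split into flange-overhang and web parts.
C_f = 0.85 f'_c (b_f − b_w) h_f = 0.85 × 3.5 × (29 − 12.8) × 4.7 = 226.5 kips.
Remaining web compression depth: a_w = (T − C_f)/(0.85 f'_c b_w) = (521.4 − 226.5)/(0.85 × 3.5 × 12.8) = 7.744 in.
M_n = C_f(d − h_f/2) + (T − C_f)(d − a_w/2) = 226.5 × (30.6 − 2.35) + 294.9 × (30.6 − 3.872) = 6398.6 + 7882.1 = 14280.7 kip·in.
M_n = 14280.7/12 = 1190.06 kip·ft.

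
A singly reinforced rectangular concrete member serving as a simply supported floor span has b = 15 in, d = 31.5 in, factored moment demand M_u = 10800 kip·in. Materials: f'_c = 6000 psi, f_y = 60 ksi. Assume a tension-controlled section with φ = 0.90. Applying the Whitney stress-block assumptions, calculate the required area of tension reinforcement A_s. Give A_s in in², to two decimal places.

A_s ≈ 6.95 in²

M_n = M_u/φ = 10800/0.90 = 12000 kip·in.
From M_n = 0.85 f'_c a b (d − a/2):
a = d − √(d² − 2M_n/(0.85 f'_c b)) = 31.5 − √(31.5² − 2 × 12000/(0.85 × 6 × 15)) = 5.451 in.
A_s = 0.85 f'_c a b / f_y = 0.85 × 6 × 5.451 × 15 / 60 = 6.950 in².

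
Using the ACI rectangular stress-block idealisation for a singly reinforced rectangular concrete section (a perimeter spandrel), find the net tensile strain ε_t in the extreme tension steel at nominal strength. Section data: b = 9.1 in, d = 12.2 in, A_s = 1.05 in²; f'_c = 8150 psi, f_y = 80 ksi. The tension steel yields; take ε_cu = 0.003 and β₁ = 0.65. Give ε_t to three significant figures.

a = A_s f_y/(0.85 f'_c b) = 1.332 in.
β₁ = 0.65, so c = a/β₁ = 1.332/0.65 = 2.049 in.
From the linear strain diagram with ε_cu = 0.003: ε_t = 0.003 (d − c)/c = 0.003 × (12.2 − 2.049)/2.049 = 0.0149.
Since ε_t ≥ 0.005, the section is tension-controlled.

ε_t ≈ 0.0149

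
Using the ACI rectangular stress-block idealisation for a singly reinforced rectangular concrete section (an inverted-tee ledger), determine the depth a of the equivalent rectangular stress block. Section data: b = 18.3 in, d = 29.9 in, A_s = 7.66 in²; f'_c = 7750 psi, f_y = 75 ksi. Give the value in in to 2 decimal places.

a ≈ 4.77 in

T = A_s f_y = 7.66 × 75 = 574.5 kips.
a = T/(0.85 f'_c b) = 574.5/(0.85 × 7.75 × 18.3) = 4.77 in.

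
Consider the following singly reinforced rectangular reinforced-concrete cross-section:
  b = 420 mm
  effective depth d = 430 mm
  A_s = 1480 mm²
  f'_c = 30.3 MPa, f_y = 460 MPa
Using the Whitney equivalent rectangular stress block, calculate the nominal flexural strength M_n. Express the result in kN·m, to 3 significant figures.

T = A_s f_y = 1480 × 460 = 680800 N = 680.8 kN.
From C = T: a = T/(0.85 f'_c b) = 680800/(0.85 × 30.3 × 420) = 62.94 mm.
M_n = T(d − a/2) = 680.8 kN × (430 − 31.47) mm = 271.32 kN·m.

M_n ≈ 271 kN·m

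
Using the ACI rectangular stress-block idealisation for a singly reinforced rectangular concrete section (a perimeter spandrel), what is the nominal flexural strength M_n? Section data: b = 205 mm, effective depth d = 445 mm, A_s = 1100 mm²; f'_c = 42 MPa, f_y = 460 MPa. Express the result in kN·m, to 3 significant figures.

T = A_s f_y = 1100 × 460 = 506000 N = 506 kN.
From C = T: a = T/(0.85 f'_c b) = 506000/(0.85 × 42 × 205) = 69.14 mm.
M_n = T(d − a/2) = 506 kN × (445 − 34.57) mm = 207.68 kN·m.

M_n ≈ 208 kN·m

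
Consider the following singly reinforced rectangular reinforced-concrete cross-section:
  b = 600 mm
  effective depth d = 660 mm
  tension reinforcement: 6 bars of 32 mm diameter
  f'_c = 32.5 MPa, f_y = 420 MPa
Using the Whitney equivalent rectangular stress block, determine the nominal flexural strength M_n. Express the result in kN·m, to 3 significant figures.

A_s = 6 × 804 = 4824 mm².
T = A_s f_y = 4824 × 420 = 2026080 N = 2026.08 kN.
From C = T: a = T/(0.85 f'_c b) = 2026080/(0.85 × 32.5 × 600) = 122.24 mm.
M_n = T(d − a/2) = 2026.08 kN × (660 − 61.12) mm = 1213.38 kN·m.

M_n ≈ 1210 kN·m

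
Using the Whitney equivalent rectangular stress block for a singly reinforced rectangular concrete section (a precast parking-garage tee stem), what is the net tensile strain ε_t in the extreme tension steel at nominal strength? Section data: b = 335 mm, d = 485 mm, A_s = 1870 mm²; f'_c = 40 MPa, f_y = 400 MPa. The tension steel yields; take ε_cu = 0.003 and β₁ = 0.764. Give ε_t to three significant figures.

ε_t ≈ 0.0139

a = A_s f_y/(0.85 f'_c b) = 65.67 mm.
β₁ = 0.764, so c = a/β₁ = 65.67/0.764 = 85.96 mm.
From the linear strain diagram with ε_cu = 0.003: ε_t = 0.003 (d − c)/c = 0.003 × (485 − 85.96)/85.96 = 0.0139.
Since ε_t ≥ 0.005, the section is tension-controlled.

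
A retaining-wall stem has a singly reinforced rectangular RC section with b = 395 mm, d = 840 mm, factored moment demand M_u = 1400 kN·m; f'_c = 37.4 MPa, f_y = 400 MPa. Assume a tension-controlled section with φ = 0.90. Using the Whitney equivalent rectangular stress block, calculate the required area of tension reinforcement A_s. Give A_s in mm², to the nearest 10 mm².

M_n = M_u/φ = 1400/0.90 = 1555.56 kN·m.
With M_n = 0.85 f'_c a b (d − a/2), solve the quadratic for a:
a = d − √(d² − 2M_n/(0.85 f'_c b)) = 840 − √(840² − 2 × 1555.56×10⁶/(0.85 × 37.4 × 395)) = 163.36 mm.
A_s = 0.85 f'_c a b / f_y = 0.85 × 37.4 × 163.36 × 395 / 400 = 5128.3 mm².

A_s ≈ 5130 mm²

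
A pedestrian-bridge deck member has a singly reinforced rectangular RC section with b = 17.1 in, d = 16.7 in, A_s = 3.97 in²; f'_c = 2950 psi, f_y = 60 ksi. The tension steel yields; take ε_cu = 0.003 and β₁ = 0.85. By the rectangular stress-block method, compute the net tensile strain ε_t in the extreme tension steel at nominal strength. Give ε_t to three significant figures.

ε_t ≈ 0.00467

a = A_s f_y/(0.85 f'_c b) = 5.555 in.
β₁ = 0.85, so c = a/β₁ = 5.555/0.85 = 6.535 in.
From the linear strain diagram with ε_cu = 0.003: ε_t = 0.003 (d − c)/c = 0.003 × (16.7 − 6.535)/6.535 = 0.00467.
ε_t is between 0.004 and 0.005 — transition zone.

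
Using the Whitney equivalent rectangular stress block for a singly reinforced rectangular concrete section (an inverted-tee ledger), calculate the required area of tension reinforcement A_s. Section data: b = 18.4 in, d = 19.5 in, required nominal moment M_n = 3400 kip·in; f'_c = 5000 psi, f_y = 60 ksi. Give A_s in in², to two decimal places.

A_s ≈ 3.09 in²

From M_n = 0.85 f'_c a b (d − a/2):
a = d − √(d² − 2M_n/(0.85 f'_c b)) = 19.5 − √(19.5² − 2 × 3400/(0.85 × 5 × 18.4)) = 2.374 in.
A_s = 0.85 f'_c a b / f_y = 0.85 × 5 × 2.374 × 18.4 / 60 = 3.094 in².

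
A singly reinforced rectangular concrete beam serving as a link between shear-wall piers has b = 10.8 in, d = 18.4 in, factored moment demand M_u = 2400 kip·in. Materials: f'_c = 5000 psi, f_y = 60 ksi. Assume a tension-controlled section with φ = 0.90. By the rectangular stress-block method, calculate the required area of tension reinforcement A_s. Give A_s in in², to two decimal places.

A_s ≈ 2.67 in²

M_n = M_u/φ = 2400/0.90 = 2666.67 kip·in.
From M_n = 0.85 f'_c a b (d − a/2):
a = d − √(d² − 2M_n/(0.85 f'_c b)) = 18.4 − √(18.4² − 2 × 2666.67/(0.85 × 5 × 10.8)) = 3.488 in.
A_s = 0.85 f'_c a b / f_y = 0.85 × 5 × 3.488 × 10.8 / 60 = 2.668 in².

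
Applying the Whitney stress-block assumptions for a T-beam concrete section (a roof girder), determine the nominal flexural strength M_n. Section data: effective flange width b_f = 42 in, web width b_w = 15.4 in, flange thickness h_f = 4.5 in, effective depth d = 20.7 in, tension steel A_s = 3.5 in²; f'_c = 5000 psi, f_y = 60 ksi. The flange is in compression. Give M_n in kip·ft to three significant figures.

M_n ≈ 352 kip·ft

Tension: T = A_s f_y = 3.5 × 60 = 210 kips.
Try a within the flange: a = T/(0.85 f'_c b_f) = 210/(0.85 × 5 × 42) = 1.176 in.
Since a = 1.176 ≤ h_f = 4.5 in, the stress block lies entirely in the flange; analyse as a rectangular beam of width b_f.
M_n = T(d − a/2) = 210 × (20.7 − 0.588) = 4223.5 kip·in.
M_n = 4223.5/12 = 351.96 kip·ft.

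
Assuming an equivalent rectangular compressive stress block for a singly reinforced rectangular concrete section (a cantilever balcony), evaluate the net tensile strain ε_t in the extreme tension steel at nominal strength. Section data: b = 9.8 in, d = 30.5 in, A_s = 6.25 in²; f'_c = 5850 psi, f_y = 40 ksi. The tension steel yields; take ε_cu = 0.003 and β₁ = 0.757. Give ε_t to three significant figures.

ε_t ≈ 0.0105

a = A_s f_y/(0.85 f'_c b) = 5.130 in.
β₁ = 0.757, so c = a/β₁ = 5.130/0.757 = 6.777 in.
From the linear strain diagram with ε_cu = 0.003: ε_t = 0.003 (d − c)/c = 0.003 × (30.5 − 6.777)/6.777 = 0.0105.
Since ε_t ≥ 0.005, the section is tension-controlled.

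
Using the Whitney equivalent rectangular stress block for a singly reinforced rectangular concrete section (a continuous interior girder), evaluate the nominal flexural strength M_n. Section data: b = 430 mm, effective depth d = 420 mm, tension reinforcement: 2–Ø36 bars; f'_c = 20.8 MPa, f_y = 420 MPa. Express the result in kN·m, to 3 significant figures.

A_s = 2 × 1018 = 2036 mm².
T = A_s f_y = 2036 × 420 = 855120 N = 855.12 kN.
From C = T: a = T/(0.85 f'_c b) = 855120/(0.85 × 20.8 × 430) = 112.48 mm.
M_n = T(d − a/2) = 855.12 kN × (420 − 56.24) mm = 311.06 kN·m.

M_n ≈ 311 kN·m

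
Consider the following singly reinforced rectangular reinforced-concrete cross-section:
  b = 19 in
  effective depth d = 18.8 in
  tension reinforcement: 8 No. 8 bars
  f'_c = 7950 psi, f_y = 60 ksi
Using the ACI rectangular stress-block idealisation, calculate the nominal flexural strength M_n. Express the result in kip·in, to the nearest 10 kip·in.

A_s = 8 × 0.79 = 6.32 in².
T = A_s f_y = 6.32 × 60 = 379.2 kips.
a = T/(0.85 f'_c b) = 379.2/(0.85 × 7.95 × 19) = 2.953 in.
M_n = T(d − a/2) = 379.2 × (18.8 − 1.4765) = 6569.1 kip·in.

M_n ≈ 6570 kip·in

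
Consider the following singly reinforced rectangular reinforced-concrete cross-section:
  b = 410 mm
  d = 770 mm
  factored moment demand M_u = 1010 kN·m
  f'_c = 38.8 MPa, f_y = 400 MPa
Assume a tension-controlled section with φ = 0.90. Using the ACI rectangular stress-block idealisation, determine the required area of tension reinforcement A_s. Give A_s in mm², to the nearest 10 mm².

A_s ≈ 3940 mm²

M_n = M_u/φ = 1010/0.90 = 1122.22 kN·m.
With M_n = 0.85 f'_c a b (d − a/2), solve the quadratic for a:
a = d − √(d² − 2M_n/(0.85 f'_c b)) = 770 − √(770² − 2 × 1122.22×10⁶/(0.85 × 38.8 × 410)) = 116.61 mm.
A_s = 0.85 f'_c a b / f_y = 0.85 × 38.8 × 116.61 × 410 / 400 = 3941.9 mm².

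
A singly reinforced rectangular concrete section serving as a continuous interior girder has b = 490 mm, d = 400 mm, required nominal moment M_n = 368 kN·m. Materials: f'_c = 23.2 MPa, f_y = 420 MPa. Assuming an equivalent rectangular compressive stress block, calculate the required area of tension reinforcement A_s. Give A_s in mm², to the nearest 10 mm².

A_s ≈ 2540 mm²

With M_n = 0.85 f'_c a b (d − a/2), solve the quadratic for a:
a = d − √(d² − 2M_n/(0.85 f'_c b)) = 400 − √(400² − 2 × 368×10⁶/(0.85 × 23.2 × 490)) = 110.46 mm.
A_s = 0.85 f'_c a b / f_y = 0.85 × 23.2 × 110.46 × 490 / 420 = 2541.3 mm².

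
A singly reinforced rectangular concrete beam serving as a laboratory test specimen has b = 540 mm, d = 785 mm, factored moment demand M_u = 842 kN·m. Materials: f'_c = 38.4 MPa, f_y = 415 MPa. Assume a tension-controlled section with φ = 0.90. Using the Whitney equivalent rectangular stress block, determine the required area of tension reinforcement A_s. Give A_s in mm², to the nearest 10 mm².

M_n = M_u/φ = 842/0.90 = 935.556 kN·m.
With M_n = 0.85 f'_c a b (d − a/2), solve the quadratic for a:
a = d − √(d² − 2M_n/(0.85 f'_c b)) = 785 − √(785² − 2 × 935.556×10⁶/(0.85 × 38.4 × 540)) = 70.81 mm.
A_s = 0.85 f'_c a b / f_y = 0.85 × 38.4 × 70.81 × 540 / 415 = 3007.4 mm².

A_s ≈ 3010 mm²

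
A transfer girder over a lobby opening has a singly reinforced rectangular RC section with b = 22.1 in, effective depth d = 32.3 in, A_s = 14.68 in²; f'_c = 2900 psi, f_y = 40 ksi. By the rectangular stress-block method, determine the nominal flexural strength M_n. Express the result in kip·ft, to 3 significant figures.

T = A_s f_y = 14.68 × 40 = 587.2 kips.
a = T/(0.85 f'_c b) = 587.2/(0.85 × 2.9 × 22.1) = 10.779 in.
M_n = T(d − a/2) = 587.2 × (32.3 − 5.3895) = 15801.8 kip·in = 15801.8/12 = 1316.82 kip·ft.

M_n ≈ 1320 kip·ft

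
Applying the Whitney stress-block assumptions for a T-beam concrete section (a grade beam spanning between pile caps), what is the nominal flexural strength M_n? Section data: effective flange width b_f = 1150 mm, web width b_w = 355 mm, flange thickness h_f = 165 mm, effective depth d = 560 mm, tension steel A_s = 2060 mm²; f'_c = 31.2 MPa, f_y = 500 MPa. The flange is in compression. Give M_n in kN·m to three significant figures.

M_n ≈ 559 kN·m

Tension: T = A_s f_y = 2060 × 500 = 1030000 N.
Try a within the flange: a = T/(0.85 f'_c b_f) = 1030000/(0.85 × 31.2 × 1150) = 33.77 mm.
Since a = 33.77 ≤ h_f = 165 mm, the stress block lies entirely in the flange; analyse as a rectangular beam of width b_f.
M_n = T(d − a/2) = 1030000 × (560 − 16.885) = 559.41 × 10⁶ N·mm.
M_n = 559.41 kN·m.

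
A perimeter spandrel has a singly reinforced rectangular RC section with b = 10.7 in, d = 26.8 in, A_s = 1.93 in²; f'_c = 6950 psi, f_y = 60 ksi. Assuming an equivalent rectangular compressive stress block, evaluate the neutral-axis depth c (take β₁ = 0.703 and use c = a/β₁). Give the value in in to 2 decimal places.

c ≈ 2.61 in

T = A_s f_y = 1.93 × 60 = 115.8 kips.
a = T/(0.85 f'_c b) = 115.8/(0.85 × 6.95 × 10.7) = 1.8320 in.
With β₁ = 0.703, c = a/β₁ = 1.8320/0.703 = 2.61 in.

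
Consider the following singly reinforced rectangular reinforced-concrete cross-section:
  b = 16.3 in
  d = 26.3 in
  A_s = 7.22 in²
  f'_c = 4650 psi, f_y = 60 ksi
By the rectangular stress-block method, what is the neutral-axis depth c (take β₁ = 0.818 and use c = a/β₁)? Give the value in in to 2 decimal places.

T = A_s f_y = 7.22 × 60 = 433.2 kips.
a = T/(0.85 f'_c b) = 433.2/(0.85 × 4.65 × 16.3) = 6.7240 in.
With β₁ = 0.818, c = a/β₁ = 6.7240/0.818 = 8.22 in.

c ≈ 8.22 in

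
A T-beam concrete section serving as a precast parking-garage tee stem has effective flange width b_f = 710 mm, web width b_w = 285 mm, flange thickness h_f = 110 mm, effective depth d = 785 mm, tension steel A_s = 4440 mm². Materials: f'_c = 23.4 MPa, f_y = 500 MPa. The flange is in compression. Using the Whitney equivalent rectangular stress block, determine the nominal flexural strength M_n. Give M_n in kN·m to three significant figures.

Tension: T = A_s f_y = 4440 × 500 = 2220000 N.
Try a within the flange: a = T/(0.85 f'_c b_f) = 2220000/(0.85 × 23.4 × 710) = 157.20 mm.
a = 157.20 > h_f = 110 mm: the block extends into the web. Split into flange-overhang and web parts.
C_f = 0.85 f'_c (b_f − b_w) h_f = 0.85 × 23.4 × (710 − 285) × 110 = 929858 N.
Remaining web compression depth: a_w = (T − C_f)/(0.85 f'_c b_w) = (2220000 − 929858)/(0.85 × 23.4 × 285) = 227.59 mm.
M_n = C_f(d − h_f/2) + (T − C_f)(d − a_w/2) = 929858 × (785 − 55) + 1290142 × (785 − 113.795) = 678.80 + 865.95 = 1544.75 × 10⁶ N·mm.
M_n = 1544.75 kN·m.

M_n ≈ 1540 kN·m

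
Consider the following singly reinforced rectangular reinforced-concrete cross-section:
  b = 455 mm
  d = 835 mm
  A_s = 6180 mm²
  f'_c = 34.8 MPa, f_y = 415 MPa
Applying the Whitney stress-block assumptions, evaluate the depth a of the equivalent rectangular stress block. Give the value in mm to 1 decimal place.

a ≈ 190.6 mm

T = A_s f_y = 6180 × 415 = 2564700 N = 2564.7 kN.
Setting C = 0.85 f'_c a b equal to T: a = 2564700/(0.85 × 34.8 × 455) = 190.6 mm.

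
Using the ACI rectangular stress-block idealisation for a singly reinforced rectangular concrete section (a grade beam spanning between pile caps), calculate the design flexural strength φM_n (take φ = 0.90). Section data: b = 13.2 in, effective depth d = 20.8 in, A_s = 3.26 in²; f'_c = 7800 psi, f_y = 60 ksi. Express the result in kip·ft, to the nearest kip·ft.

T = A_s f_y = 3.26 × 60 = 195.6 kips.
a = T/(0.85 f'_c b) = 195.6/(0.85 × 7.8 × 13.2) = 2.235 in.
M_n = T(d − a/2) = 195.6 × (20.8 − 1.1175) = 3849.9 kip·in = 3849.9/12 = 320.83 kip·ft.
φM_n = 0.90 × 320.83 = 288.75 kip·ft.

φM_n ≈ 289 kip·ft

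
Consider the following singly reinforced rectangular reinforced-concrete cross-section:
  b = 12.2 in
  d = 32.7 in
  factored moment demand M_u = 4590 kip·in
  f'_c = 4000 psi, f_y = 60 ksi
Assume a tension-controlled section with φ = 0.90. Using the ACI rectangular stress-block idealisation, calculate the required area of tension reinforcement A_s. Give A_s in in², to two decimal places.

M_n = M_u/φ = 4590/0.90 = 5100 kip·in.
From M_n = 0.85 f'_c a b (d − a/2):
a = d − √(d² − 2M_n/(0.85 f'_c b)) = 32.7 − √(32.7² − 2 × 5100/(0.85 × 4 × 12.2)) = 4.005 in.
A_s = 0.85 f'_c a b / f_y = 0.85 × 4 × 4.005 × 12.2 / 60 = 2.769 in².

A_s ≈ 2.77 in²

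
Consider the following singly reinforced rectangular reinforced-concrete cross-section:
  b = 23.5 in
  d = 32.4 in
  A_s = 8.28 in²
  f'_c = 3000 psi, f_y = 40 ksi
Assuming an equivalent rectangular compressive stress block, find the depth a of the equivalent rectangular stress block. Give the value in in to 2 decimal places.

T = A_s f_y = 8.28 × 40 = 331.2 kips.
a = T/(0.85 f'_c b) = 331.2/(0.85 × 3 × 23.5) = 5.53 in.

a ≈ 5.53 in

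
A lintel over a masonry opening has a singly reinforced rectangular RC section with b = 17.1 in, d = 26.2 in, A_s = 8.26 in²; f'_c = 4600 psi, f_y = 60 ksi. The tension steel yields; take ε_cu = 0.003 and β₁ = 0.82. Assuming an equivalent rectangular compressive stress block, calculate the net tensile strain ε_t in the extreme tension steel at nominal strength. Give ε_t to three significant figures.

a = A_s f_y/(0.85 f'_c b) = 7.412 in.
β₁ = 0.82, so c = a/β₁ = 7.412/0.82 = 9.039 in.
From the linear strain diagram with ε_cu = 0.003: ε_t = 0.003 (d − c)/c = 0.003 × (26.2 − 9.039)/9.039 = 0.00570.
Since ε_t ≥ 0.005, the section is tension-controlled.

ε_t ≈ 0.00570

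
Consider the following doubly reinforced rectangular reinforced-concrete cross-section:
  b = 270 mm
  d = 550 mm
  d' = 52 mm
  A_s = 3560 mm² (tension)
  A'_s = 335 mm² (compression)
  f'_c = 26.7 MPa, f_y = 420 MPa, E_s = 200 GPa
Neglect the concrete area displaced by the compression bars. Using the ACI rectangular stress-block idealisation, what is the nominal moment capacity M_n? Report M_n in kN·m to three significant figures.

M_n ≈ 665 kN·m

Assume both tension and compression steel yield.
Net tension couple steel: A_s − A'_s = 3225 mm².
a = (A_s − A'_s) f_y / (0.85 f'_c b) = 1354500/(0.85 × 26.7 × 270) = 221.05 mm.
c = a/β₁ = 221.05/0.85 = 260.06 mm; ε'_s = 0.003(c − d')/c = 0.0024 ≥ f_y/E_s = 0.0021, so compression steel does yield.
M_n = (A_s − A'_s) f_y (d − a/2) + A'_s f_y (d − d') = [1354500 × (550 − 110.525) + 140700 × (550 − 52)] × 10⁻⁶ = 595.27 + 70.07 = 665.34 kN·m.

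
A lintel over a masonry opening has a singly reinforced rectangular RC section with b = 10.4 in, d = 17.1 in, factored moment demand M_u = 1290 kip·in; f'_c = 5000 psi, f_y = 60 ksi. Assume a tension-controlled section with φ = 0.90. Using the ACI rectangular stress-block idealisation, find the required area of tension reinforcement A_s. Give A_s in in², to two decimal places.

M_n = M_u/φ = 1290/0.90 = 1433.33 kip·in.
From M_n = 0.85 f'_c a b (d − a/2):
a = d − √(d² − 2M_n/(0.85 f'_c b)) = 17.1 − √(17.1² − 2 × 1433.33/(0.85 × 5 × 10.4)) = 2.015 in.
A_s = 0.85 f'_c a b / f_y = 0.85 × 5 × 2.015 × 10.4 / 60 = 1.484 in².

A_s ≈ 1.48 in²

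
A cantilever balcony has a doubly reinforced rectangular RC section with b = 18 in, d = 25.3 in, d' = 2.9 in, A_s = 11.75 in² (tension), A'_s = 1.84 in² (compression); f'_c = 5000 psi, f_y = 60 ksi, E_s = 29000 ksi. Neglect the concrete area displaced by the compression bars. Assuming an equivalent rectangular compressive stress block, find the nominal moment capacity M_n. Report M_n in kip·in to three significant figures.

Assume both steels yield.
a = (A_s − A'_s) f_y/(0.85 f'_c b) = (11.75 − 1.84) × 60/(0.85 × 5 × 18) = 7.773 in.
c = a/β₁ = 7.773/0.8 = 9.716 in; ε'_s = 0.003(c − d')/c = 0.0021 ≥ ε_y = 0.0021, so the compression steel yields.
M_n = (A_s − A'_s) f_y (d − a/2) + A'_s f_y (d − d') = 594.6 × (25.3 − 3.8865) + 110.4 × (25.3 − 2.9) = 12732.5 + 2473.0 = 15205.5 kip·in.

M_n ≈ 15200 kip·in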